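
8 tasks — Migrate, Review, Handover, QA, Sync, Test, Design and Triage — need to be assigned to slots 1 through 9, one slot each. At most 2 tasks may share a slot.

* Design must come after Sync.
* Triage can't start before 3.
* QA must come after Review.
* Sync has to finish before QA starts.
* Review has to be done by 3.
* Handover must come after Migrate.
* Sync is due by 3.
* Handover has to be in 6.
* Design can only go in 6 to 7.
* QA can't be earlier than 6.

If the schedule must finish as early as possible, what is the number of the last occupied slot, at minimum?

7

The precedence chain requires at least 2 distinct slots.
With at most 2 per slot and 8 tasks, at least 4 slots are needed.
Handover can't be placed before 6, so the schedule must run through at least slot 6.
Could 6 slots be enough, i.e. nothing placed later than 6? No: Handover's window within 6 slots is {6}; QA's window within 6 slots is {6}; Design's window within 6 slots is {6}; that puts Handover, QA and Design all in 6 — more than 2 per slot.
So 6 slots is not enough.
7 works (last occupied slot: 7): for example Handover in 6, Review in 1, Triage in 3, Sync in 1, Migrate in 2, Test in 2, Design in 7, QA in 6.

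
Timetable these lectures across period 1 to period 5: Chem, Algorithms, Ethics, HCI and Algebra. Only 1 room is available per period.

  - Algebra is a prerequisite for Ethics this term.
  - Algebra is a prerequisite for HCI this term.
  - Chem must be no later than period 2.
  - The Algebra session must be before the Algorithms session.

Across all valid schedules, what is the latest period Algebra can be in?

period 2

Downstream work caps Algebra at period 4.
Algebra at period 2 is achievable: HCI -> period 5; Chem -> period 1; Algebra -> period 2; Ethics -> period 4; Algorithms -> period 3.
Nothing later works — the capacity limit rule out every period after period 2.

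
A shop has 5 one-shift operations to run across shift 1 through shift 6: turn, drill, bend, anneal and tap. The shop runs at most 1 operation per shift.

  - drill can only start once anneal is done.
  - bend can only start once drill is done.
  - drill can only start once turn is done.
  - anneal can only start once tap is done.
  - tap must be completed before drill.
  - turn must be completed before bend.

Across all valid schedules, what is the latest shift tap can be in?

shift 3

Downstream work caps tap at shift 3.
tap at shift 3 is achievable: tap -> shift 3; bend -> shift 6; anneal -> shift 4; turn -> shift 1; drill -> shift 5.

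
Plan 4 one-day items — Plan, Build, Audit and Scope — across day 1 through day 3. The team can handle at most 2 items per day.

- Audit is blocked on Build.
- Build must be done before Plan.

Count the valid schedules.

Splitting on Plan: it can be day 2 (5), day 3 (7). Listing each branch's schedules as (Build, Audit, Scope) by day number:
Plan=day 2: (1,2,1) (1,2,3) (1,3,1) (1,3,2) (1,3,3) — 5.
Plan=day 3: (1,2,1) (1,2,2) (1,2,3) (1,3,1) (1,3,2) (2,3,1) (2,3,2) — 7.
Summing: 5 + 7 = 12.

12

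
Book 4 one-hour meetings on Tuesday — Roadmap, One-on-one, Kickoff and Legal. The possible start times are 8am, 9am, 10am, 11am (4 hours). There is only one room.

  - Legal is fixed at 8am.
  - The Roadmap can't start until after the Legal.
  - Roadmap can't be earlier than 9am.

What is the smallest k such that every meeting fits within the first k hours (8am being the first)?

The precedence chain requires at least 2 distinct hours.
With at most 1 per hour and 4 meetings, at least 4 hours are needed.
4 works (last occupied hour: 11am): for example Kickoff in 11am; Roadmap in 9am; Legal in 8am; One-on-one in 10am.

4 hours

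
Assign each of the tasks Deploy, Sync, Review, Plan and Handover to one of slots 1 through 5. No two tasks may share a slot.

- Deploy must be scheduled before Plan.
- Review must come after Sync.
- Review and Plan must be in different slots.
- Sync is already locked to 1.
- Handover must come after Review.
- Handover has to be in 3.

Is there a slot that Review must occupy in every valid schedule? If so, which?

2

Sync is fixed at 1 and must come before Review, so Review is at least 2.
Handover is fixed at 3 and must come after Review, so Review is at most 2.
So Review must be 2.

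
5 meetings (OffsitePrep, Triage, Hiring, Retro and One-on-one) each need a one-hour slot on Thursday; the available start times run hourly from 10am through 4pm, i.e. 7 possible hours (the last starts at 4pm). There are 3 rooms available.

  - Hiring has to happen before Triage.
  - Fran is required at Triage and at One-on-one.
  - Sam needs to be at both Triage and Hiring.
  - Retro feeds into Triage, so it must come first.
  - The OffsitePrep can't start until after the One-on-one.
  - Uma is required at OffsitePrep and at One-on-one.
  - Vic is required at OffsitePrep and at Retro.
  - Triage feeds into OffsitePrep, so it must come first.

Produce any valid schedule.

OffsitePrep in 12pm, One-on-one in 10am, Retro in 10am, Hiring in 10am, Triage in 11am

Checking: Triage(11am) before OffsitePrep(12pm); One-on-one(10am) before OffsitePrep(12pm); Retro(10am) before Triage(11am); Hiring(10am) before Triage(11am); OffsitePrep(12pm) != One-on-one(10am); Triage(11am) != Hiring(10am); Triage(11am) != One-on-one(10am); OffsitePrep(12pm) != Retro(10am); max 3 per hour (cap 3).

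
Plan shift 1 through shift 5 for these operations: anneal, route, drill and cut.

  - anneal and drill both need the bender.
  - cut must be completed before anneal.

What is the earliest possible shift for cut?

Downstream work caps cut at shift 4.
cut at shift 1 is achievable: cut=shift 1; anneal=shift 2; route=shift 1; drill=shift 1.

shift 1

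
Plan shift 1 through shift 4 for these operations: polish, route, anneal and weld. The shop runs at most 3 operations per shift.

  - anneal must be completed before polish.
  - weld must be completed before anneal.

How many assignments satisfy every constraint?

16

Splitting on polish: it can be shift 3 (4), shift 4 (12). Listing each branch's schedules as (route, anneal, weld) by shift number:
polish=shift 3: (1,2,1) (2,2,1) (3,2,1) (4,2,1) — 4.
polish=shift 4: (1,2,1) (1,3,1) (1,3,2) (2,2,1) (2,3,1) (2,3,2) (3,2,1) (3,3,1) (3,3,2) (4,2,1) (4,3,1) (4,3,2) — 12.
Summing: 4 + 12 = 16.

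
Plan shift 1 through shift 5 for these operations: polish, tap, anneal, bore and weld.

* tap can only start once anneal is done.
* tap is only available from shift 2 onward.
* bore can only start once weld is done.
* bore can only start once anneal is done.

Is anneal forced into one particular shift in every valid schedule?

No

anneal can be shift 1 (e.g. weld -> shift 1, polish -> shift 1, tap -> shift 2, bore -> shift 2, anneal -> shift 1) or shift 2 (e.g. polish=shift 1, weld=shift 1, bore=shift 3, anneal=shift 2, tap=shift 3).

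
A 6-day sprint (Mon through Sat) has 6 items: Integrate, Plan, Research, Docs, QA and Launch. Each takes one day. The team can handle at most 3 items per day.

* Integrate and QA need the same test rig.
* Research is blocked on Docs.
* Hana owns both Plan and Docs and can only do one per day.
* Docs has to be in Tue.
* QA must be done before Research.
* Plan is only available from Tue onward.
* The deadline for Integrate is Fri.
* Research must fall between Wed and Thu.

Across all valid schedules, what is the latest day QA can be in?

Wed

Downstream work caps QA at Wed.
QA at Wed is achievable: Plan=Wed, Docs=Tue, Research=Thu, Integrate=Mon, QA=Wed, Launch=Mon.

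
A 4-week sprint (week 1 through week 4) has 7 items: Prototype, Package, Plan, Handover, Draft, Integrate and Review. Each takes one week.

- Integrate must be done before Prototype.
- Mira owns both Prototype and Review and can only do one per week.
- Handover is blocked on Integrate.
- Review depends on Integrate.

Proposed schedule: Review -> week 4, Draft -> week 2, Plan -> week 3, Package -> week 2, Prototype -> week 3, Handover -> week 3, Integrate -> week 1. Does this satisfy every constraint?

Mira owns both Prototype and Review and can only do one per week — holds.
Review depends on Integrate — holds.
Integrate must be done before Prototype — holds.
Handover is blocked on Integrate — holds.

Yes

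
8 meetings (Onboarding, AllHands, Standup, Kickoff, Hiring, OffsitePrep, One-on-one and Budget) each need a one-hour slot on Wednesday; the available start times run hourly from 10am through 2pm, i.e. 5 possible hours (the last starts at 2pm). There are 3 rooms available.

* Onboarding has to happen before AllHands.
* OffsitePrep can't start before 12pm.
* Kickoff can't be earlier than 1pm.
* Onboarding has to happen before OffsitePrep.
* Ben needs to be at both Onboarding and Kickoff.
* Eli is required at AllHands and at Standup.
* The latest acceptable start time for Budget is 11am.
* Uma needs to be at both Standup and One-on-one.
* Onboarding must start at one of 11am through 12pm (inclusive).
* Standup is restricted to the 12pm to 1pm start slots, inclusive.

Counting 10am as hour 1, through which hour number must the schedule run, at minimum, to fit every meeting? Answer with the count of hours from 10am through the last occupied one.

The precedence chain requires at least 2 distinct hours.
With at most 3 per hour and 8 meetings, at least 3 hours are needed.
Kickoff can't be placed before 1pm — that is hour 4 counting from 10am — so the schedule must run through at least 4 hours.
4 works (last occupied hour: 1pm): for example Hiring -> 10am, AllHands -> 1pm, One-on-one -> 10am, Standup -> 12pm, OffsitePrep -> 12pm, Budget -> 10am, Kickoff -> 1pm, Onboarding -> 11am.

4 hours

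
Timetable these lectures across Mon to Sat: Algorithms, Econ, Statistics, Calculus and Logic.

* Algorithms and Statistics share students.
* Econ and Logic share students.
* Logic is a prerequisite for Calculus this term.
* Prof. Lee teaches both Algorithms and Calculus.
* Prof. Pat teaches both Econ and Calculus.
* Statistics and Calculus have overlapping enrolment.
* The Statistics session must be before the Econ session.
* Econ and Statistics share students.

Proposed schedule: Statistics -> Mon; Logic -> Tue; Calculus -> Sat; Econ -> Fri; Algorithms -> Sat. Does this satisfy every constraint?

Econ and Logic share students — holds.
Prof. Lee teaches both Algorithms and Calculus — violated.
Econ and Statistics share students — holds.
Prof. Pat teaches both Econ and Calculus — holds.
The Statistics session must be before the Econ session — holds.
Statistics and Calculus have overlapping enrolment — holds.
Logic is a prerequisite for Calculus this term — holds.
Algorithms and Statistics share students — holds.

Invalid. Prof. Lee teaches both Algorithms and Calculus.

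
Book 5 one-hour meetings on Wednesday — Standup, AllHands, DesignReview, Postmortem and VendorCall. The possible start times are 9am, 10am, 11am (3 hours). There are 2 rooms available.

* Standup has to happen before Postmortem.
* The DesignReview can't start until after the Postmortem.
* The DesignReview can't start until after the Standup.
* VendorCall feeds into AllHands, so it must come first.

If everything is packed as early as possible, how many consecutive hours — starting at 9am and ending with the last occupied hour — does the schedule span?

The precedence chain requires at least 3 distinct hours.
With at most 2 per hour and 5 meetings, at least 3 hours are needed.
3 works (last occupied hour: 11am): for example Standup=9am; DesignReview=11am; Postmortem=10am; AllHands=10am; VendorCall=9am.

3 hours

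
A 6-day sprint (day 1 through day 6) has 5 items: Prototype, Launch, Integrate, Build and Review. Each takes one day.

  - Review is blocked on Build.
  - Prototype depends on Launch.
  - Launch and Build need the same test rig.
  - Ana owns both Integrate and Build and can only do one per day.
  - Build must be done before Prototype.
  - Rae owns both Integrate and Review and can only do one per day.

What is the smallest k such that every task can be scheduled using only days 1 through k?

3

The precedence chain requires at least 2 distinct days.
Could 2 days be enough, i.e. nothing placed later than day 2? No: Prototype must come after Launch (at day 1 or later) → {day 2}; Launch must come before Prototype (at day 2 or earlier) → {day 1}; Build must come before Prototype (at day 2 or earlier) → {day 1}; Build can't share with Launch (day 1) → nothing is left.
So 2 days is not enough.
3 works (last occupied day: day 3): for example Build -> day 1; Integrate -> day 3; Review -> day 2; Prototype -> day 3; Launch -> day 2.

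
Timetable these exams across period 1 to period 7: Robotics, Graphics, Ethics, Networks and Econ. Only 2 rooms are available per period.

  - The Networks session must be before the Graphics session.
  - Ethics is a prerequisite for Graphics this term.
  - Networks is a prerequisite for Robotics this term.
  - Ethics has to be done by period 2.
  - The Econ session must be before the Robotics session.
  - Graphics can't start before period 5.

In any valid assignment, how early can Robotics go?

Precedence pushes Robotics to at least period 2.
Robotics at period 2 is achievable: Robotics=period 2; Networks=period 1; Econ=period 1; Graphics=period 5; Ethics=period 2.

period 2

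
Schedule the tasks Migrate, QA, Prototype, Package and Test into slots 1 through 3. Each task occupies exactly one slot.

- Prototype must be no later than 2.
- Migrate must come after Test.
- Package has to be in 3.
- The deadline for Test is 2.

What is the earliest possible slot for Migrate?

2

Precedence pushes Migrate to at least 2.
Migrate at 2 is achievable: Test -> 1, Prototype -> 1, QA -> 1, Migrate -> 2, Package -> 3.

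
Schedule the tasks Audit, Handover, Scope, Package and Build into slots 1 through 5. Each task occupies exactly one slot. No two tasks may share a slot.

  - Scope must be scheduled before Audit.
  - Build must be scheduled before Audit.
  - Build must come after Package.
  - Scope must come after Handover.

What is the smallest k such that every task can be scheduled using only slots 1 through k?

5

The precedence chain requires at least 3 distinct slots.
With at most 1 per slot and 5 tasks, at least 5 slots are needed.
5 works (last occupied slot: 5): for example Package -> 3; Audit -> 5; Handover -> 1; Build -> 4; Scope -> 2.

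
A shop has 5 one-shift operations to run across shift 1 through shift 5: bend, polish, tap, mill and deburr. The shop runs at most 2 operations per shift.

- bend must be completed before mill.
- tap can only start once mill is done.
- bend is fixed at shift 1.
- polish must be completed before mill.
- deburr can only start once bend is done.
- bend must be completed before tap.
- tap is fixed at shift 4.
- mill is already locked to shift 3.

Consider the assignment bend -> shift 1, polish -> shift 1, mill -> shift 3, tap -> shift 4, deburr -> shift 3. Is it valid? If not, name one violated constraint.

tap can only start once mill is done — holds.
mill is already locked to shift 3 — holds.
tap is fixed at shift 4 — holds.
bend must be completed before mill — holds.
polish must be completed before mill — holds.
bend is fixed at shift 1 — holds.
deburr can only start once bend is done — holds.
bend must be completed before tap — holds.
The shop runs at most 2 operations per shift — holds.

Yes, all constraints hold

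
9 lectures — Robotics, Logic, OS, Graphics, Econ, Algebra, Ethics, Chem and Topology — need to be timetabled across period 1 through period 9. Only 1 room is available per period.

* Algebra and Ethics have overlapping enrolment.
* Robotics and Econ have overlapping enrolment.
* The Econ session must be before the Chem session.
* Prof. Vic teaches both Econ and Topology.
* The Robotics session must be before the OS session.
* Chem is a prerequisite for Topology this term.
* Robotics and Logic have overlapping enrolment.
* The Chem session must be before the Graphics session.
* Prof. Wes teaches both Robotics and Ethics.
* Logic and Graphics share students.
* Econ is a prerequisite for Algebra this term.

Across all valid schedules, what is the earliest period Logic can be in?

period 1

Logic at period 1 is achievable: Econ=period 2; Ethics=period 9; Algebra=period 7; OS=period 5; Chem=period 3; Logic=period 1; Graphics=period 6; Robotics=period 4; Topology=period 8.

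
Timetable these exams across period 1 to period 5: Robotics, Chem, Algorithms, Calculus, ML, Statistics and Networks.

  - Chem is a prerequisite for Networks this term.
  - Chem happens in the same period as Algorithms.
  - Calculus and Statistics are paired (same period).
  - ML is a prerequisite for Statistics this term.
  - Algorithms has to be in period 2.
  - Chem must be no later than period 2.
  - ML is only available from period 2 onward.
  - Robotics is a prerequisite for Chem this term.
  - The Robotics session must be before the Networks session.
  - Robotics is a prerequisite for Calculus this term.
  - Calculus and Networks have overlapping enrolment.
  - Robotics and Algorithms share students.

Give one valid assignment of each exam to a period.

Networks -> period 3, Robotics -> period 1, Algorithms -> period 2, Statistics -> period 4, Chem -> period 2, Calculus -> period 4, ML -> period 2

Checking: Chem(period 2) before Networks(period 3); Robotics(period 1) before Chem(period 2); ML(period 2) before Statistics(period 4); Robotics(period 1) before Networks(period 3); Robotics(period 1) before Calculus(period 4); Robotics(period 1) != Algorithms(period 2); Calculus(period 4) != Networks(period 3); Chem = Algorithms = period 2; Calculus = Statistics = period 4; Chem=period 2 in [period 1,period 2]; ML=period 2 in [period 2,period 5]; Algorithms=period 2 in [period 2,period 2].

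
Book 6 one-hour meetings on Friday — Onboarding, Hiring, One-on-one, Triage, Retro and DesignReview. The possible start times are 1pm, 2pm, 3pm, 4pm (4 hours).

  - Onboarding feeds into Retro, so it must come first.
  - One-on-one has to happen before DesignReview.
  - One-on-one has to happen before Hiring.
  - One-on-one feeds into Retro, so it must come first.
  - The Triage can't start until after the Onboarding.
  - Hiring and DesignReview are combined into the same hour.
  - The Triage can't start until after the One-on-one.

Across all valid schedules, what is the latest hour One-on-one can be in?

3pm

Downstream work caps One-on-one at 3pm.
One-on-one at 3pm is achievable: DesignReview=4pm, Retro=4pm, Triage=4pm, Hiring=4pm, Onboarding=1pm, One-on-one=3pm.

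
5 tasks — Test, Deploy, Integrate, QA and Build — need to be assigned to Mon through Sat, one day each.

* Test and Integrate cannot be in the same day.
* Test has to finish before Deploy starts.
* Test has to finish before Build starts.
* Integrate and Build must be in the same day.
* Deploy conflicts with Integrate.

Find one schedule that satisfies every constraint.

Deploy in Tue; QA in Mon; Build in Wed; Integrate in Wed; Test in Mon

Checking: Test(Mon) before Deploy(Tue); Test(Mon) before Build(Wed); Deploy(Tue) != Integrate(Wed); Test(Mon) != Integrate(Wed); Integrate = Build = Wed.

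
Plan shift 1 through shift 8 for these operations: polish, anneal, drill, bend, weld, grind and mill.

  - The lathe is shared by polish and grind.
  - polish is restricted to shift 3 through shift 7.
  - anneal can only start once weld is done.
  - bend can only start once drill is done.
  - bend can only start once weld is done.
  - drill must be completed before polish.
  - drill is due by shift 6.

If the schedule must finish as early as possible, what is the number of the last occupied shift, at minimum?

The precedence chain requires at least 2 distinct shifts.
polish can't be placed before shift 3, so the schedule must run through at least shift 3.
3 works (last occupied shift: shift 3): for example drill=shift 1, anneal=shift 2, grind=shift 1, weld=shift 1, polish=shift 3, bend=shift 2, mill=shift 1.

3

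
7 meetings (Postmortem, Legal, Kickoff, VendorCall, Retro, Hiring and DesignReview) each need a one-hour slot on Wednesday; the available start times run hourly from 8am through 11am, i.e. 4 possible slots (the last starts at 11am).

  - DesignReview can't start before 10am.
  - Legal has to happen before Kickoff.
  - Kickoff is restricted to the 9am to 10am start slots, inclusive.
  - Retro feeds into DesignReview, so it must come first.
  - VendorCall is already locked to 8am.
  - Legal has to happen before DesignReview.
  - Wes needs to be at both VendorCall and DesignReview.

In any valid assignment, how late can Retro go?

10am

Downstream work caps Retro at 10am.
Retro at 10am is achievable: Postmortem in 8am, DesignReview in 11am, Kickoff in 9am, Legal in 8am, Hiring in 8am, Retro in 10am, VendorCall in 8am.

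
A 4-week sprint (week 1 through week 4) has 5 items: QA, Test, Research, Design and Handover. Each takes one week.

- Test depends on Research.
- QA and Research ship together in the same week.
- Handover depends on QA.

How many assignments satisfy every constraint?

Splitting on QA: it can be week 1 (36), week 2 (16), week 3 (4). Listing each branch's schedules as (Test, Research, Design, Handover) by week number:
QA=week 1: (2,1,1,2) (2,1,1,3) (2,1,1,4) (2,1,2,2) (2,1,2,3) (2,1,2,4) (2,1,3,2) (2,1,3,3) (2,1,3,4) (2,1,4,2) (2,1,4,3) (2,1,4,4) (3,1,1,2) (3,1,1,3) (3,1,1,4) (3,1,2,2) (3,1,2,3) (3,1,2,4) (3,1,3,2) (3,1,3,3) (3,1,3,4) (3,1,4,2) (3,1,4,3) (3,1,4,4) (4,1,1,2) (4,1,1,3) (4,1,1,4) (4,1,2,2) (4,1,2,3) (4,1,2,4) (4,1,3,2) (4,1,3,3) (4,1,3,4) (4,1,4,2) (4,1,4,3) (4,1,4,4) — 36.
QA=week 2: (3,2,1,3) (3,2,1,4) (3,2,2,3) (3,2,2,4) (3,2,3,3) (3,2,3,4) (3,2,4,3) (3,2,4,4) (4,2,1,3) (4,2,1,4) (4,2,2,3) (4,2,2,4) (4,2,3,3) (4,2,3,4) (4,2,4,3) (4,2,4,4) — 16.
QA=week 3: (4,3,1,4) (4,3,2,4) (4,3,3,4) (4,3,4,4) — 4.
Summing: 36 + 16 + 4 = 56.

56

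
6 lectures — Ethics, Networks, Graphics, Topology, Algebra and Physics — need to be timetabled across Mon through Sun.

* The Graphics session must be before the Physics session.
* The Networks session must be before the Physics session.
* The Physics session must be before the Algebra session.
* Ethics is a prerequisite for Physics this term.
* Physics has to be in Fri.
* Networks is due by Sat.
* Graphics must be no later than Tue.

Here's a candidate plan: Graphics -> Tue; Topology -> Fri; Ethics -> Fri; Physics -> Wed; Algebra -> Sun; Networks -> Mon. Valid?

The Graphics session must be before the Physics session — holds.
The Physics session must be before the Algebra session — holds.
Graphics must be no later than Tue — holds.
Ethics is a prerequisite for Physics this term — violated.
Physics has to be in Fri — violated.
Networks is due by Sat — holds.
The Networks session must be before the Physics session — holds.

No. Ethics is a prerequisite for Physics this term is not satisfied.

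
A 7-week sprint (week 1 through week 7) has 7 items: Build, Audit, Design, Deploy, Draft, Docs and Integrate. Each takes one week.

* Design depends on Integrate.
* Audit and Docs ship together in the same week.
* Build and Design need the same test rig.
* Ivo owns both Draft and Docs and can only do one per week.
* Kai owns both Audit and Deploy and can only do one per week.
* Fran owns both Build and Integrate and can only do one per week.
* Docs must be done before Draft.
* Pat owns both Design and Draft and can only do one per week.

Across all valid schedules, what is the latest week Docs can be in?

Downstream work caps Docs at week 6.
Docs at week 6 is achievable: Draft -> week 7, Docs -> week 6, Design -> week 2, Integrate -> week 1, Audit -> week 6, Deploy -> week 1, Build -> week 3.

week 6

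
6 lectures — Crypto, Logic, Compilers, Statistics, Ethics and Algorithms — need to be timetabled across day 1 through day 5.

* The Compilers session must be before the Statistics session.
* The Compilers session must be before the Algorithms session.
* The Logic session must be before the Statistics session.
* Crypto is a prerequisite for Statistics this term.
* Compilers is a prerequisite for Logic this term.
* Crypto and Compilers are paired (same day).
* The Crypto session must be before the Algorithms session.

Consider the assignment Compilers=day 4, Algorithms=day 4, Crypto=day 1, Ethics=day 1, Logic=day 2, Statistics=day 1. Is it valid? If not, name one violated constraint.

No. The Compilers session must be before the Statistics session is not satisfied.

The Logic session must be before the Statistics session — violated.
The Crypto session must be before the Algorithms session — holds.
Compilers is a prerequisite for Logic this term — violated.
Crypto and Compilers are paired (same day) — violated.
The Compilers session must be before the Algorithms session — violated.
Crypto is a prerequisite for Statistics this term — violated.
The Compilers session must be before the Statistics session — violated.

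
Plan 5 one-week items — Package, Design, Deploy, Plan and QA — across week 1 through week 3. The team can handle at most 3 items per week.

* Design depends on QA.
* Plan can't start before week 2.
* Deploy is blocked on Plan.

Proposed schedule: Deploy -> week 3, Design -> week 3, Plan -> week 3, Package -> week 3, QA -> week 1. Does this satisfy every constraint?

Design depends on QA — holds.
Deploy is blocked on Plan — violated.
Plan can't start before week 2 — holds.
The team can handle at most 3 items per week — violated.

No — it violates: The team can handle at most 3 items per week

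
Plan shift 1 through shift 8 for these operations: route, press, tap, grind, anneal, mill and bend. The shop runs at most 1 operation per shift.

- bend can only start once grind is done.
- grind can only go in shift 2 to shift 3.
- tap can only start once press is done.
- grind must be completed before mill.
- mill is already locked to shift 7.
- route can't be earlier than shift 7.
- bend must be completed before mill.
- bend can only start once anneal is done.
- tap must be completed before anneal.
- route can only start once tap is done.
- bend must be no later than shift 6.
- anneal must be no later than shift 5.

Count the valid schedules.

Splitting on press: it can be shift 1 (8), shift 2 (1), shift 3 (1). Listing each branch's schedules as (route, tap, grind, anneal, mill, bend) by shift number:
press=shift 1: (8,2,3,4,7,5) (8,2,3,4,7,6) (8,2,3,5,7,6) (8,3,2,4,7,5) (8,3,2,4,7,6) (8,3,2,5,7,6) (8,4,2,5,7,6) (8,4,3,5,7,6) — 8.
press=shift 2: (8,4,3,5,7,6) — 1.
press=shift 3: (8,4,2,5,7,6) — 1.
Summing: 8 + 1 + 1 = 10.

10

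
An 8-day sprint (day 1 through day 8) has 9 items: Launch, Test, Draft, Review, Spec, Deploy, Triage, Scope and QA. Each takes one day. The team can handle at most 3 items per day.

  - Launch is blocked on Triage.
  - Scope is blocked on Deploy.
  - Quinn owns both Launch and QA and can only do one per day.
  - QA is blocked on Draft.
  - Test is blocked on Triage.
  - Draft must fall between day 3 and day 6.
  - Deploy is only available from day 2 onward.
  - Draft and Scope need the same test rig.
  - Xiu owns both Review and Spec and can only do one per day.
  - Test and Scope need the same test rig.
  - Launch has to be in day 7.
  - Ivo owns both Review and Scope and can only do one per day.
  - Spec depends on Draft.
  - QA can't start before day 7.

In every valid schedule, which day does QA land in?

QA's window is day 7–day 8.
Launch is fixed at day 7, and QA can't share a day with Launch.
So QA must be day 8.

day 8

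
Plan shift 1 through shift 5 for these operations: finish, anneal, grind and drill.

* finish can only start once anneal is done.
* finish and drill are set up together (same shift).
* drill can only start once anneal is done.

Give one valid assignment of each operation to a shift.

anneal -> shift 1; finish -> shift 2; drill -> shift 2; grind -> shift 1

Checking: anneal(shift 1) before drill(shift 2); anneal(shift 1) before finish(shift 2); finish = drill = shift 2.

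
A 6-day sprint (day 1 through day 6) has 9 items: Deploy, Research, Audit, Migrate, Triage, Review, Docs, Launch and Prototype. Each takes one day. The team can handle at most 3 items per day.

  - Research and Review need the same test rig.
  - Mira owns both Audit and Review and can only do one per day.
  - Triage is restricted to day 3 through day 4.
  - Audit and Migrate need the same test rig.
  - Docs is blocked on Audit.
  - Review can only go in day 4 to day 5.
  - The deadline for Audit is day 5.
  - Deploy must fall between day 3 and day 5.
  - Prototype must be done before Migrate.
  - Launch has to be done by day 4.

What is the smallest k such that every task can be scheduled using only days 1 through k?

The precedence chain requires at least 2 distinct days.
With at most 3 per day and 9 tasks, at least 3 days are needed.
Review can't be placed before day 4, so the schedule must run through at least day 4.
4 works (last occupied day: day 4): for example Research -> day 1, Review -> day 4, Migrate -> day 2, Prototype -> day 1, Deploy -> day 3, Docs -> day 2, Triage -> day 3, Audit -> day 1, Launch -> day 2.

4 days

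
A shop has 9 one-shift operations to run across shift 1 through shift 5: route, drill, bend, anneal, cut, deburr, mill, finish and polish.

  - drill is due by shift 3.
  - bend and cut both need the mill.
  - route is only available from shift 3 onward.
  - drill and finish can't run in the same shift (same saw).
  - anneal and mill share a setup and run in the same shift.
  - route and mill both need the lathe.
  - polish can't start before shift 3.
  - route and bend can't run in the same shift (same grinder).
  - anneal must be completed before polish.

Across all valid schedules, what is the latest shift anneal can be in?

shift 4

Downstream work caps anneal at shift 4.
anneal at shift 4 is achievable: route in shift 3, polish in shift 5, finish in shift 2, mill in shift 4, cut in shift 2, anneal in shift 4, bend in shift 1, deburr in shift 1, drill in shift 1.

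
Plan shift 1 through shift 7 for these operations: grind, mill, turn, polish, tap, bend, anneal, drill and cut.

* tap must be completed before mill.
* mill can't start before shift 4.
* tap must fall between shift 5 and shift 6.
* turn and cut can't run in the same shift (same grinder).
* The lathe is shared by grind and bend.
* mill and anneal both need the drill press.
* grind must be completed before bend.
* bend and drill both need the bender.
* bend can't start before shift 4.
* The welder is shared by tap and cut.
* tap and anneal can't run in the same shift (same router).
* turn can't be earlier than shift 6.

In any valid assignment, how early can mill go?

shift 6

Mill is available from shift 4; precedence pushes mill to at least shift 6.
mill at shift 6 is achievable: polish in shift 1; turn in shift 6; anneal in shift 1; tap in shift 5; bend in shift 4; cut in shift 1; mill in shift 6; drill in shift 1; grind in shift 1.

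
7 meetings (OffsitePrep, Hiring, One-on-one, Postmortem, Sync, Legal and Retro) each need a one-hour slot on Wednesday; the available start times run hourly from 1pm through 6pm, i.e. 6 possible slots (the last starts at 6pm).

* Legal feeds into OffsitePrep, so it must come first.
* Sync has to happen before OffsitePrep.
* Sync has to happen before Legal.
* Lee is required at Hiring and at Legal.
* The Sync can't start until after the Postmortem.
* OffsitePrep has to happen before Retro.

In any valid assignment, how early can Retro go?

Precedence pushes Retro to at least 5pm.
Retro at 5pm is achievable: Hiring -> 1pm; One-on-one -> 1pm; Legal -> 3pm; Sync -> 2pm; Postmortem -> 1pm; Retro -> 5pm; OffsitePrep -> 4pm.

5pm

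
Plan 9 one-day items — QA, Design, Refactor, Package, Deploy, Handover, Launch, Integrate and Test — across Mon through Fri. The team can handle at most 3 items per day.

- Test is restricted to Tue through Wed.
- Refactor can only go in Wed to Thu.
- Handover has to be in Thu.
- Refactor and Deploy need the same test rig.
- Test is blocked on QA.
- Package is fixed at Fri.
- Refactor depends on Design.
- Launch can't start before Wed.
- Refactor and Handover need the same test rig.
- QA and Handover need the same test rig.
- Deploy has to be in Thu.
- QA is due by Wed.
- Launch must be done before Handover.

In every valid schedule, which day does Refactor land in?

Wed

Refactor's window is Wed–Thu.
Handover is fixed at Thu, and Refactor can't share a day with Handover.
So Refactor must be Wed.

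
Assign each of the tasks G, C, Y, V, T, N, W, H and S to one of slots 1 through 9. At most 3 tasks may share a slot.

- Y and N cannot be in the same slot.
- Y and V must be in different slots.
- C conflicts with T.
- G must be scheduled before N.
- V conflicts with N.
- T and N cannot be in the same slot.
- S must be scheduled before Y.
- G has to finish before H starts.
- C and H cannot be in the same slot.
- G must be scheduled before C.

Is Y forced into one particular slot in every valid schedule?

Y can be 2 (e.g. G=1, V=1, T=4, S=1, N=3, Y=2, H=3, W=2, C=2) or 3 (e.g. C in 2; W in 2; N in 2; T in 3; S in 1; H in 3; G in 1; Y in 3; V in 1).

No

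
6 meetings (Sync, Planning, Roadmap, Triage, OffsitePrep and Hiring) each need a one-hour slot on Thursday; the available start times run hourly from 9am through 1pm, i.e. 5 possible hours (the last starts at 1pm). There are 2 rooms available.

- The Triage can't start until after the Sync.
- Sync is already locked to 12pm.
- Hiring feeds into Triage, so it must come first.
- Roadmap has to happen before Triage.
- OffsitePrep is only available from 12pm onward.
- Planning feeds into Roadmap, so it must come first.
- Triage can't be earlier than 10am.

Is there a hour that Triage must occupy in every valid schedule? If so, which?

1pm

Triage is available from 10am; precedence pushes Triage to at least 1pm.
So Triage is pinned to 1pm.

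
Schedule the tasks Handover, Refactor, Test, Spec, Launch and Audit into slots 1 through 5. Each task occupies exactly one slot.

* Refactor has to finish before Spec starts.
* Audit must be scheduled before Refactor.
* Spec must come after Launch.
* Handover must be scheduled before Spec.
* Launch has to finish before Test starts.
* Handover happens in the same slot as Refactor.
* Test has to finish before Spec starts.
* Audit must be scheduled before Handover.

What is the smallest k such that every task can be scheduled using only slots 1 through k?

The precedence chain requires at least 3 distinct slots.
3 works (last occupied slot: 3): for example Test=2, Handover=2, Spec=3, Launch=1, Refactor=2, Audit=1.

3 slots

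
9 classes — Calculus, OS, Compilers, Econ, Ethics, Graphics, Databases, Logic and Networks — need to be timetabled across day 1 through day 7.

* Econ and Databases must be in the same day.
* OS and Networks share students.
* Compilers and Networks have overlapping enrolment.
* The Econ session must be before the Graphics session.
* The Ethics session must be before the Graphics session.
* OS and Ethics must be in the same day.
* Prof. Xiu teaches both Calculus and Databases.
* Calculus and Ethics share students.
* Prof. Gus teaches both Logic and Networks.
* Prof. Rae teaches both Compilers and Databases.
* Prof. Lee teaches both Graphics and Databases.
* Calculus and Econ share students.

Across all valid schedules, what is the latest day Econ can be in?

day 6

Downstream work caps Econ at day 6.
Econ at day 6 is achievable: Calculus in day 2; Econ in day 6; OS in day 1; Ethics in day 1; Logic in day 1; Compilers in day 1; Graphics in day 7; Databases in day 6; Networks in day 2.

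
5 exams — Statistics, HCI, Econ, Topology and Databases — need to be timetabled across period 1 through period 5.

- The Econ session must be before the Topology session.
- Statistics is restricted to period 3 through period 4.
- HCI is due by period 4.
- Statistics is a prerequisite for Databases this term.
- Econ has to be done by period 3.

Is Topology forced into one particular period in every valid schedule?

No

Topology can be period 2 (e.g. Databases=period 4; Topology=period 2; HCI=period 1; Econ=period 1; Statistics=period 3) or period 3 (e.g. Databases -> period 4, Topology -> period 3, Statistics -> period 3, HCI -> period 1, Econ -> period 1).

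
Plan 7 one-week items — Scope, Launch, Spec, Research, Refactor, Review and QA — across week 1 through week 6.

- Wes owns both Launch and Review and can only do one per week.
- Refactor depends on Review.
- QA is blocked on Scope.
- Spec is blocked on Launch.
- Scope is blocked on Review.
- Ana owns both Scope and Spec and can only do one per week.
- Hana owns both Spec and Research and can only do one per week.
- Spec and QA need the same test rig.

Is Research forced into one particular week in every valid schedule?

No

Research can be week 1 (e.g. Refactor -> week 2; Research -> week 1; Spec -> week 3; Launch -> week 2; Review -> week 1; Scope -> week 2; QA -> week 4) or week 2 (e.g. Launch=week 2; QA=week 4; Scope=week 2; Refactor=week 2; Spec=week 3; Research=week 2; Review=week 1).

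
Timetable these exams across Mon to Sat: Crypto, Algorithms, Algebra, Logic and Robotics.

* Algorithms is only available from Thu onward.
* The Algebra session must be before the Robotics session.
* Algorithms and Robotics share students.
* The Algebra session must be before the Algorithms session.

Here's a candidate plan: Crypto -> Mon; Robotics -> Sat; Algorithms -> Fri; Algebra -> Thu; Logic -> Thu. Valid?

Algorithms and Robotics share students — holds.
The Algebra session must be before the Algorithms session — holds.
The Algebra session must be before the Robotics session — holds.
Algorithms is only available from Thu onward — holds.

Valid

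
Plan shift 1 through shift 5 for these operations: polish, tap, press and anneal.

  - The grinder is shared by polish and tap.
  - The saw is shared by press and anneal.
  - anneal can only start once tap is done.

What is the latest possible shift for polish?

shift 5

polish at shift 5 is achievable: tap -> shift 1; press -> shift 1; polish -> shift 5; anneal -> shift 2.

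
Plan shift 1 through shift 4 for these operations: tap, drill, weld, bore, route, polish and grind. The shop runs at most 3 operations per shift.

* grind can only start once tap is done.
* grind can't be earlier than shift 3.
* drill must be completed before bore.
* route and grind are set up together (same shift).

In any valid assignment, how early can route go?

Route must be in the same shift as grind, which can't be before shift 3, so route is at least shift 3.
route at shift 3 is achievable: weld -> shift 1, drill -> shift 1, bore -> shift 2, polish -> shift 2, route -> shift 3, grind -> shift 3, tap -> shift 1.

shift 3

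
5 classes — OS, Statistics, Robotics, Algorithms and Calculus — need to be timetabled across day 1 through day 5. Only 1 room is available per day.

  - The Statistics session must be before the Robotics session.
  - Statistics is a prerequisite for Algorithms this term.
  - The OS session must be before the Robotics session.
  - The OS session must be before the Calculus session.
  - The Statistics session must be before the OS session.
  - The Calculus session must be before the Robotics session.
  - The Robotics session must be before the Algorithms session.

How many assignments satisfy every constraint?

1

Enumerating: Statistics -> day 1; Algorithms -> day 5; Calculus -> day 3; OS -> day 2; Robotics -> day 4.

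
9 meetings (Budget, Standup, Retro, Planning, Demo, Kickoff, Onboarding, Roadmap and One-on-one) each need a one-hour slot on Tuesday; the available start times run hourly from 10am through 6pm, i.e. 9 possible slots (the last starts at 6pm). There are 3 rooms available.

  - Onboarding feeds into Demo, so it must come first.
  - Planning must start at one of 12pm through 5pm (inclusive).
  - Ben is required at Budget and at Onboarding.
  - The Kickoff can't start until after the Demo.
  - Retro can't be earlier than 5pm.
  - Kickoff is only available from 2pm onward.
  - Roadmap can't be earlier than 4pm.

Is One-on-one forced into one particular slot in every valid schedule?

No

One-on-one can be 10am (e.g. Onboarding in 10am, One-on-one in 10am, Roadmap in 4pm, Standup in 10am, Demo in 11am, Kickoff in 2pm, Budget in 11am, Retro in 5pm, Planning in 12pm) or 11am (e.g. Budget -> 11am; Demo -> 11am; Retro -> 5pm; Planning -> 12pm; One-on-one -> 11am; Roadmap -> 4pm; Onboarding -> 10am; Kickoff -> 2pm; Standup -> 10am).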